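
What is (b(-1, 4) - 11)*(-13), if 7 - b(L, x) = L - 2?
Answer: 13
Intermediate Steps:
b(L, x) = 9 - L (b(L, x) = 7 - (L - 2) = 7 - (-2 + L) = 7 + (2 - L) = 9 - L)
(b(-1, 4) - 11)*(-13) = ((9 - 1*(-1)) - 11)*(-13) = ((9 + 1) - 11)*(-13) = (10 - 11)*(-13) = -1*(-13) = 13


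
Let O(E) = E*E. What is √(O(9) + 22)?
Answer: √103 ≈ 10.149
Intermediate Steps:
O(E) = E²
√(O(9) + 22) = √(9² + 22) = √(81 + 22) = √103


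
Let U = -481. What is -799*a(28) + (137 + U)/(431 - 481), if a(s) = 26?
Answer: -519178/25 ≈ -20767.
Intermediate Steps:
-799*a(28) + (137 + U)/(431 - 481) = -799*26 + (137 - 481)/(431 - 481) = -20774 - 344/(-50) = -20774 - 344*(-1/50) = -20774 + 172/25 = -519178/25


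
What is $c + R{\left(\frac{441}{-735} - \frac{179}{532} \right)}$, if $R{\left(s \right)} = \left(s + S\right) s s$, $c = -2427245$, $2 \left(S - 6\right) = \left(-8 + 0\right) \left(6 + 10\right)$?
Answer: $- \frac{45684383937273451}{18821096000} \approx -2.4273 \cdot 10^{6}$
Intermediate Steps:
$S = -58$ ($S = 6 + \frac{\left(-8 + 0\right) \left(6 + 10\right)}{2} = 6 + \frac{\left(-8\right) 16}{2} = 6 + \frac{1}{2} \left(-128\right) = 6 - 64 = -58$)
$R{\left(s \right)} = s^{2} \left(-58 + s\right)$ ($R{\left(s \right)} = \left(s - 58\right) s s = \left(-58 + s\right) s s = s \left(-58 + s\right) s = s^{2} \left(-58 + s\right)$)
$c + R{\left(\frac{441}{-735} - \frac{179}{532} \right)} = -2427245 + \left(\frac{441}{-735} - \frac{179}{532}\right)^{2} \left(-58 + \left(\frac{441}{-735} - \frac{179}{532}\right)\right) = -2427245 + \left(441 \left(- \frac{1}{735}\right) - \frac{179}{532}\right)^{2} \left(-58 + \left(441 \left(- \frac{1}{735}\right) - \frac{179}{532}\right)\right) = -2427245 + \left(- \frac{3}{5} - \frac{179}{532}\right)^{2} \left(-58 - \frac{2491}{2660}\right) = -2427245 + \left(- \frac{2491}{2660}\right)^{2} \left(-58 - \frac{2491}{2660}\right) = -2427245 + \frac{6205081}{7075600} \left(- \frac{156771}{2660}\right) = -2427245 - \frac{972776753451}{18821096000} = - \frac{45684383937273451}{18821096000}$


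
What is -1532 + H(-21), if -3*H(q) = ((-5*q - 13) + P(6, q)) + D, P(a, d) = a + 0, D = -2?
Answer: -1564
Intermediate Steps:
P(a, d) = a
H(q) = 3 + 5*q/3 (H(q) = -(((-5*q - 13) + 6) - 2)/3 = -(((-13 - 5*q) + 6) - 2)/3 = -((-7 - 5*q) - 2)/3 = -(-9 - 5*q)/3 = 3 + 5*q/3)
-1532 + H(-21) = -1532 + (3 + (5/3)*(-21)) = -1532 + (3 - 35) = -1532 - 32 = -1564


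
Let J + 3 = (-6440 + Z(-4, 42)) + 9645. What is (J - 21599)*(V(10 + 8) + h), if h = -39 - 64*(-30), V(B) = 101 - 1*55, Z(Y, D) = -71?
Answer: -35587836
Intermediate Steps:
V(B) = 46 (V(B) = 101 - 55 = 46)
J = 3131 (J = -3 + ((-6440 - 71) + 9645) = -3 + (-6511 + 9645) = -3 + 3134 = 3131)
h = 1881 (h = -39 + 1920 = 1881)
(J - 21599)*(V(10 + 8) + h) = (3131 - 21599)*(46 + 1881) = -18468*1927 = -35587836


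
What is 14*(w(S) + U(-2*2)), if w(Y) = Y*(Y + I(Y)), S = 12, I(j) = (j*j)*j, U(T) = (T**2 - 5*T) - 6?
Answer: 292740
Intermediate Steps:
U(T) = -6 + T**2 - 5*T
I(j) = j**3 (I(j) = j**2*j = j**3)
w(Y) = Y*(Y + Y**3)
14*(w(S) + U(-2*2)) = 14*((12**2 + 12**4) + (-6 + (-2*2)**2 - (-10)*2)) = 14*((144 + 20736) + (-6 + (-4)**2 - 5*(-4))) = 14*(20880 + (-6 + 16 + 20)) = 14*(20880 + 30) = 14*20910 = 292740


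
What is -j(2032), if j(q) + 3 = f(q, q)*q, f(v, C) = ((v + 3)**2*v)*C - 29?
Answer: -34745609786001869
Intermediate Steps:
f(v, C) = -29 + C*v*(3 + v)**2 (f(v, C) = ((3 + v)**2*v)*C - 29 = (v*(3 + v)**2)*C - 29 = C*v*(3 + v)**2 - 29 = -29 + C*v*(3 + v)**2)
j(q) = -3 + q*(-29 + q**2*(3 + q)**2) (j(q) = -3 + (-29 + q*q*(3 + q)**2)*q = -3 + (-29 + q**2*(3 + q)**2)*q = -3 + q*(-29 + q**2*(3 + q)**2))
-j(2032) = -(-3 + 2032*(-29 + 2032**2*(3 + 2032)**2)) = -(-3 + 2032*(-29 + 4129024*2035**2)) = -(-3 + 2032*(-29 + 4129024*4141225)) = -(-3 + 2032*(-29 + 17099217414400)) = -(-3 + 2032*17099217414371) = -(-3 + 34745609786001872) = -1*34745609786001869 = -34745609786001869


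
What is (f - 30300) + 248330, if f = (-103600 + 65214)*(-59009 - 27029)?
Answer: 3302872698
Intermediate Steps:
f = 3302654668 (f = -38386*(-86038) = 3302654668)
(f - 30300) + 248330 = (3302654668 - 30300) + 248330 = 3302624368 + 248330 = 3302872698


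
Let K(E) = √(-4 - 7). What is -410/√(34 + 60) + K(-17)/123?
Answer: -205*√94/47 + I*√11/123 ≈ -42.288 + 0.026964*I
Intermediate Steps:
K(E) = I*√11 (K(E) = √(-11) = I*√11)
-410/√(34 + 60) + K(-17)/123 = -410/√(34 + 60) + (I*√11)/123 = -410*√94/94 + (I*√11)*(1/123) = -205*√94/47 + I*√11/123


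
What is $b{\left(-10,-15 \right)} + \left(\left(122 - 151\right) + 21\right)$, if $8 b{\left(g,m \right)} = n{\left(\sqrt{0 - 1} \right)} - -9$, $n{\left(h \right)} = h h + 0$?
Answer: $-7$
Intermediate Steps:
$n{\left(h \right)} = h^{2}$ ($n{\left(h \right)} = h^{2} + 0 = h^{2}$)
$b{\left(g,m \right)} = 1$ ($b{\left(g,m \right)} = \frac{\left(\sqrt{0 - 1}\right)^{2} - -9}{8} = \frac{\left(\sqrt{-1}\right)^{2} + 9}{8} = \frac{i^{2} + 9}{8} = \frac{-1 + 9}{8} = \frac{1}{8} \cdot 8 = 1$)
$b{\left(-10,-15 \right)} + \left(\left(122 - 151\right) + 21\right) = 1 + \left(\left(122 - 151\right) + 21\right) = 1 + \left(-29 + 21\right) = 1 - 8 = -7$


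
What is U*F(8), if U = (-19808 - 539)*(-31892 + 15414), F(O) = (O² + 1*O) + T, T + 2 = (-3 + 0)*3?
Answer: 20451949826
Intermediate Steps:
T = -11 (T = -2 + (-3 + 0)*3 = -2 - 3*3 = -2 - 9 = -11)
F(O) = -11 + O + O² (F(O) = (O² + 1*O) - 11 = (O² + O) - 11 = (O + O²) - 11 = -11 + O + O²)
U = 335277866 (U = -20347*(-16478) = 335277866)
U*F(8) = 335277866*(-11 + 8 + 8²) = 335277866*(-11 + 8 + 64) = 335277866*61 = 20451949826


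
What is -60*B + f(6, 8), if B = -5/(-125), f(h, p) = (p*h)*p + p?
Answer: 1948/5 ≈ 389.60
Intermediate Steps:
f(h, p) = p + h*p**2 (f(h, p) = (h*p)*p + p = h*p**2 + p = p + h*p**2)
B = 1/25 (B = -5*(-1/125) = 1/25 ≈ 0.040000)
-60*B + f(6, 8) = -60*1/25 + 8*(1 + 6*8) = -12/5 + 8*(1 + 48) = -12/5 + 8*49 = -12/5 + 392 = 1948/5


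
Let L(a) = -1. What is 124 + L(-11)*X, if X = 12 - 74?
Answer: 186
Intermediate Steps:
X = -62
124 + L(-11)*X = 124 - 1*(-62) = 124 + 62 = 186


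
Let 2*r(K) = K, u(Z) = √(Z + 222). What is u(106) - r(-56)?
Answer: 28 + 2*√82 ≈ 46.111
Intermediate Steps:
u(Z) = √(222 + Z)
r(K) = K/2
u(106) - r(-56) = √(222 + 106) - (-56)/2 = √328 - 1*(-28) = 2*√82 + 28 = 28 + 2*√82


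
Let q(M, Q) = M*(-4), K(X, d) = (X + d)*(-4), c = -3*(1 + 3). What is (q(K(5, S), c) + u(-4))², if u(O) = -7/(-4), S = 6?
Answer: 505521/16 ≈ 31595.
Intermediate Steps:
c = -12 (c = -3*4 = -12)
K(X, d) = -4*X - 4*d
u(O) = 7/4 (u(O) = -7*(-¼) = 7/4)
q(M, Q) = -4*M
(q(K(5, S), c) + u(-4))² = (-4*(-4*5 - 4*6) + 7/4)² = (-4*(-20 - 24) + 7/4)² = (-4*(-44) + 7/4)² = (176 + 7/4)² = (711/4)² = 505521/16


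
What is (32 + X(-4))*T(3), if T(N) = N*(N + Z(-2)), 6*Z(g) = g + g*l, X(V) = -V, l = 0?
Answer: 288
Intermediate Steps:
Z(g) = g/6 (Z(g) = (g + g*0)/6 = (g + 0)/6 = g/6)
T(N) = N*(-⅓ + N) (T(N) = N*(N + (⅙)*(-2)) = N*(N - ⅓) = N*(-⅓ + N))
(32 + X(-4))*T(3) = (32 - 1*(-4))*(3*(-⅓ + 3)) = (32 + 4)*(3*(8/3)) = 36*8 = 288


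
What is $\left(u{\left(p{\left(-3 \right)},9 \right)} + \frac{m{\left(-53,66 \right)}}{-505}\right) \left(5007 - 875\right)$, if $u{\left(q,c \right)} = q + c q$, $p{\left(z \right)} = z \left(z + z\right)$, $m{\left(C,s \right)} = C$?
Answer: $\frac{375817796}{505} \approx 7.4419 \cdot 10^{5}$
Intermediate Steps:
$p{\left(z \right)} = 2 z^{2}$ ($p{\left(z \right)} = z 2 z = 2 z^{2}$)
$\left(u{\left(p{\left(-3 \right)},9 \right)} + \frac{m{\left(-53,66 \right)}}{-505}\right) \left(5007 - 875\right) = \left(2 \left(-3\right)^{2} \left(1 + 9\right) - \frac{53}{-505}\right) \left(5007 - 875\right) = \left(2 \cdot 9 \cdot 10 - - \frac{53}{505}\right) 4132 = \left(18 \cdot 10 + \frac{53}{505}\right) 4132 = \left(180 + \frac{53}{505}\right) 4132 = \frac{90953}{505} \cdot 4132 = \frac{375817796}{505}$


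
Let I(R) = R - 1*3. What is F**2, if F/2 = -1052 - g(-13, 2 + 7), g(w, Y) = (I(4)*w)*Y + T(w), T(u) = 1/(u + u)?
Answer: 590927481/169 ≈ 3.4966e+6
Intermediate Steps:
T(u) = 1/(2*u)
I(R) = -3 + R (I(R) = R - 3 = -3 + R)
g(w, Y) = 1/(2*w) + Y*w (g(w, Y) = ((-3 + 4)*w)*Y + 1/(2*w) = (1*w)*Y + 1/(2*w) = w*Y + 1/(2*w) = Y*w + 1/(2*w) = 1/(2*w) + Y*w)
F = -24309/13 (F = 2*(-1052 - ((1/2)/(-13) + (2 + 7)*(-13))) = 2*(-1052 - ((1/2)*(-1/13) + 9*(-13))) = 2*(-1052 - (-1/26 - 117)) = 2*(-1052 - 1*(-3043/26)) = 2*(-1052 + 3043/26) = 2*(-24309/26) = -24309/13 ≈ -1869.9)
F**2 = (-24309/13)**2 = 590927481/169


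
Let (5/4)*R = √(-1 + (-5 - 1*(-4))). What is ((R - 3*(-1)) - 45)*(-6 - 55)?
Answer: 2562 - 244*I*√2/5 ≈ 2562.0 - 69.014*I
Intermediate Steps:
R = 4*I*√2/5 (R = 4*√(-1 + (-5 - 1*(-4)))/5 = 4*√(-1 + (-5 + 4))/5 = 4*√(-1 - 1)/5 = 4*√(-2)/5 = 4*(I*√2)/5 = 4*I*√2/5 ≈ 1.1314*I)
((R - 3*(-1)) - 45)*(-6 - 55) = ((4*I*√2/5 - 3*(-1)) - 45)*(-6 - 55) = ((4*I*√2/5 + 3) - 45)*(-61) = ((3 + 4*I*√2/5) - 45)*(-61) = (-42 + 4*I*√2/5)*(-61) = 2562 - 244*I*√2/5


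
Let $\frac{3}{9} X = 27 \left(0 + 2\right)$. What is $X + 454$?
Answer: $616$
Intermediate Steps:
$X = 162$ ($X = 3 \cdot 27 \left(0 + 2\right) = 3 \cdot 27 \cdot 2 = 3 \cdot 54 = 162$)
$X + 454 = 162 + 454 = 616$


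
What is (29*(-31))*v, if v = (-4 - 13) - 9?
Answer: 23374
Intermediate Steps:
v = -26 (v = -17 - 9 = -26)
(29*(-31))*v = (29*(-31))*(-26) = -899*(-26) = 23374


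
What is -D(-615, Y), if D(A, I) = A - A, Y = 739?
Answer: 0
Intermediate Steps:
D(A, I) = 0
-D(-615, Y) = -1*0 = 0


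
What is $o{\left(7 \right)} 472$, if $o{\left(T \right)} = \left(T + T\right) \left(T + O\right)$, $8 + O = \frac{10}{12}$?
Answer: $- \frac{3304}{3} \approx -1101.3$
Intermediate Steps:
$O = - \frac{43}{6}$ ($O = -8 + \frac{10}{12} = -8 + 10 \cdot \frac{1}{12} = -8 + \frac{5}{6} = - \frac{43}{6} \approx -7.1667$)
$o{\left(T \right)} = 2 T \left(- \frac{43}{6} + T\right)$ ($o{\left(T \right)} = \left(T + T\right) \left(T - \frac{43}{6}\right) = 2 T \left(- \frac{43}{6} + T\right)$)
$o{\left(7 \right)} 472 = \frac{1}{3} \cdot 7 \left(-43 + 6 \cdot 7\right) 472 = \frac{1}{3} \cdot 7 \left(-43 + 42\right) 472 = \frac{1}{3} \cdot 7 \left(-1\right) 472 = \left(- \frac{7}{3}\right) 472 = - \frac{3304}{3}$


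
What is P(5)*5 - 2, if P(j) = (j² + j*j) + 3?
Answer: 263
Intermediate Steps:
P(j) = 3 + 2*j² (P(j) = (j² + j²) + 3 = 2*j² + 3 = 3 + 2*j²)
P(5)*5 - 2 = (3 + 2*5²)*5 - 2 = (3 + 2*25)*5 - 2 = (3 + 50)*5 - 2 = 53*5 - 2 = 265 - 2 = 263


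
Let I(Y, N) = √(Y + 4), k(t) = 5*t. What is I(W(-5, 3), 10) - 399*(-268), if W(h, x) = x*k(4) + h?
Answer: 106932 + √59 ≈ 1.0694e+5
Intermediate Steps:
W(h, x) = h + 20*x (W(h, x) = x*(5*4) + h = x*20 + h = 20*x + h = h + 20*x)
I(Y, N) = √(4 + Y)
I(W(-5, 3), 10) - 399*(-268) = √(4 + (-5 + 20*3)) - 399*(-268) = √(4 + (-5 + 60)) + 106932 = √(4 + 55) + 106932 = √59 + 106932 = 106932 + √59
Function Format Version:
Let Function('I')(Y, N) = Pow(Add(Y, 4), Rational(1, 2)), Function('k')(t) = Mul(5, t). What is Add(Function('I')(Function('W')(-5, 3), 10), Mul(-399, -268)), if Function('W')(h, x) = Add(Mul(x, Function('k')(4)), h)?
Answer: Add(106932, Pow(59, Rational(1, 2))) ≈ 1.0694e+5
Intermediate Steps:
Function('W')(h, x) = Add(h, Mul(20, x)) (Function('W')(h, x) = Add(Mul(x, Mul(5, 4)), h) = Add(Mul(x, 20), h) = Add(Mul(20, x), h) = Add(h, Mul(20, x)))
Function('I')(Y, N) = Pow(Add(4, Y), Rational(1, 2))
Add(Function('I')(Function('W')(-5, 3), 10), Mul(-399, -268)) = Add(Pow(Add(4, Add(-5, Mul(20, 3))), Rational(1, 2)), Mul(-399, -268)) = Add(Pow(Add(4, Add(-5, 60)), Rational(1, 2)), 106932) = Add(Pow(Add(4, 55), Rational(1, 2)), 106932) = Add(Pow(59, Rational(1, 2)), 106932) = Add(106932, Pow(59, Rational(1, 2)))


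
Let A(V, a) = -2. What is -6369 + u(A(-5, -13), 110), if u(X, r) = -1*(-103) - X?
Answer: -6264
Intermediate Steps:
u(X, r) = 103 - X
-6369 + u(A(-5, -13), 110) = -6369 + (103 - 1*(-2)) = -6369 + (103 + 2) = -6369 + 105 = -6264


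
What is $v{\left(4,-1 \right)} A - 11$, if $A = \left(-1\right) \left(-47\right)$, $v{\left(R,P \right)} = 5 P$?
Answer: $-246$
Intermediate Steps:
$A = 47$
$v{\left(4,-1 \right)} A - 11 = 5 \left(-1\right) 47 - 11 = \left(-5\right) 47 - 11 = -235 - 11 = -246$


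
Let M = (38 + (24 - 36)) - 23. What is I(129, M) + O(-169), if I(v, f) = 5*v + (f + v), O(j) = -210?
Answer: 567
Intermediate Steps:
M = 3 (M = (38 - 12) - 23 = 26 - 23 = 3)
I(v, f) = f + 6*v
I(129, M) + O(-169) = (3 + 6*129) - 210 = (3 + 774) - 210 = 777 - 210 = 567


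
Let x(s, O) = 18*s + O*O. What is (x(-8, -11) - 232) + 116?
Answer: -139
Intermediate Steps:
x(s, O) = O² + 18*s (x(s, O) = 18*s + O² = O² + 18*s)
(x(-8, -11) - 232) + 116 = (((-11)² + 18*(-8)) - 232) + 116 = ((121 - 144) - 232) + 116 = (-23 - 232) + 116 = -255 + 116 = -139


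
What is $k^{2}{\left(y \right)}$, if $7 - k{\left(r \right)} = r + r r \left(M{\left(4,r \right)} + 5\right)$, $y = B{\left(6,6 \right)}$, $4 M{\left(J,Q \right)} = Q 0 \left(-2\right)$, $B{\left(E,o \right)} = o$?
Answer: $32041$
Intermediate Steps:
$M{\left(J,Q \right)} = 0$ ($M{\left(J,Q \right)} = \frac{Q 0 \left(-2\right)}{4} = \frac{0 \left(-2\right)}{4} = \frac{1}{4} \cdot 0 = 0$)
$y = 6$
$k{\left(r \right)} = 7 - r - 5 r^{2}$ ($k{\left(r \right)} = 7 - \left(r + r r \left(0 + 5\right)\right) = 7 - \left(r + r r 5\right) = 7 - \left(r + r 5 r\right) = 7 - \left(r + 5 r^{2}\right) = 7 - r - 5 r^{2}$)
$k^{2}{\left(y \right)} = \left(7 - 6 - 5 \cdot 6^{2}\right)^{2} = \left(7 - 6 - 180\right)^{2} = \left(-179\right)^{2} = 32041$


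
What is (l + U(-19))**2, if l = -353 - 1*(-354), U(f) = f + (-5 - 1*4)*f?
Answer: 23409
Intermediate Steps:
U(f) = -8*f (U(f) = f + (-5 - 4)*f = f - 9*f = -8*f)
l = 1 (l = -353 + 354 = 1)
(l + U(-19))**2 = (1 - 8*(-19))**2 = (1 + 152)**2 = 153**2 = 23409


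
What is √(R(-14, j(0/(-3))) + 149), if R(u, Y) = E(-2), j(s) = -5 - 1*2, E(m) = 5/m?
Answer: √586/2 ≈ 12.104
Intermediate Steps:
j(s) = -7 (j(s) = -5 - 2 = -7)
R(u, Y) = -5/2 (R(u, Y) = 5/(-2) = 5*(-½) = -5/2)
√(R(-14, j(0/(-3))) + 149) = √(-5/2 + 149) = √(293/2) = √586/2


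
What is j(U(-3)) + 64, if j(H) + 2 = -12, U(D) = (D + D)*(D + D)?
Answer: 50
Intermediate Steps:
U(D) = 4*D**2 (U(D) = (2*D)*(2*D) = 4*D**2)
j(H) = -14 (j(H) = -2 - 12 = -14)
j(U(-3)) + 64 = -14 + 64 = 50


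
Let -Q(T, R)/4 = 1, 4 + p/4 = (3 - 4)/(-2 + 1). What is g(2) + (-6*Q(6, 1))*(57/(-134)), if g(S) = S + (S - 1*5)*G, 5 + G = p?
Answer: 2867/67 ≈ 42.791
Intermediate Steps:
p = -12 (p = -16 + 4*((3 - 4)/(-2 + 1)) = -16 + 4*(-1/(-1)) = -16 + 4*(-1*(-1)) = -16 + 4*1 = -16 + 4 = -12)
G = -17 (G = -5 - 12 = -17)
Q(T, R) = -4 (Q(T, R) = -4*1 = -4)
g(S) = 85 - 16*S (g(S) = S + (S - 1*5)*(-17) = S + (S - 5)*(-17) = S + (-5 + S)*(-17) = S + (85 - 17*S) = 85 - 16*S)
g(2) + (-6*Q(6, 1))*(57/(-134)) = (85 - 16*2) + (-6*(-4))*(57/(-134)) = (85 - 32) + 24*(57*(-1/134)) = 53 + 24*(-57/134) = 53 - 684/67 = 2867/67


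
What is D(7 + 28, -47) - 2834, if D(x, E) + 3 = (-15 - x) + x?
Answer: -2852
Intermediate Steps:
D(x, E) = -18 (D(x, E) = -3 + ((-15 - x) + x) = -3 - 15 = -18)
D(7 + 28, -47) - 2834 = -18 - 2834 = -2852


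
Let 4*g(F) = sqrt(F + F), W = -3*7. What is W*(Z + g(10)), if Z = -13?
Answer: 273 - 21*sqrt(5)/2 ≈ 249.52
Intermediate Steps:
W = -21
g(F) = sqrt(2)*sqrt(F)/4 (g(F) = sqrt(F + F)/4 = sqrt(2*F)/4 = (sqrt(2)*sqrt(F))/4 = sqrt(2)*sqrt(F)/4)
W*(Z + g(10)) = -21*(-13 + sqrt(2)*sqrt(10)/4) = -21*(-13 + sqrt(5)/2) = 273 - 21*sqrt(5)/2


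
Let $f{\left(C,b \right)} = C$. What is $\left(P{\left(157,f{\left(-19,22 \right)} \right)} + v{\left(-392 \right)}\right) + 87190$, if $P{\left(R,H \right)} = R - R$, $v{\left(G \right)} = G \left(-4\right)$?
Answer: $88758$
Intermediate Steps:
$v{\left(G \right)} = - 4 G$
$P{\left(R,H \right)} = 0$
$\left(P{\left(157,f{\left(-19,22 \right)} \right)} + v{\left(-392 \right)}\right) + 87190 = \left(0 - -1568\right) + 87190 = \left(0 + 1568\right) + 87190 = 1568 + 87190 = 88758$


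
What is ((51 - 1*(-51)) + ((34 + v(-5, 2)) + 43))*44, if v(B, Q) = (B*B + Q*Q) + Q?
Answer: 9240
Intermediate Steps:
v(B, Q) = Q + B² + Q² (v(B, Q) = (B² + Q²) + Q = Q + B² + Q²)
((51 - 1*(-51)) + ((34 + v(-5, 2)) + 43))*44 = ((51 - 1*(-51)) + ((34 + (2 + (-5)² + 2²)) + 43))*44 = ((51 + 51) + ((34 + (2 + 25 + 4)) + 43))*44 = (102 + ((34 + 31) + 43))*44 = (102 + (65 + 43))*44 = (102 + 108)*44 = 210*44 = 9240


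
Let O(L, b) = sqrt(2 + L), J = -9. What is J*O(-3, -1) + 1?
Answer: 1 - 9*I ≈ 1.0 - 9.0*I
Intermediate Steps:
J*O(-3, -1) + 1 = -9*sqrt(2 - 3) + 1 = -9*I + 1 = 1 - 9*I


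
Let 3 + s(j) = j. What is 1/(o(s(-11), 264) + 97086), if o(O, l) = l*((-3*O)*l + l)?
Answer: 1/3094014 ≈ 3.2320e-7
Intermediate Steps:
s(j) = -3 + j
o(O, l) = l*(l - 3*O*l) (o(O, l) = l*(-3*O*l + l) = l*(l - 3*O*l))
1/(o(s(-11), 264) + 97086) = 1/(264**2*(1 - 3*(-3 - 11)) + 97086) = 1/(69696*(1 - 3*(-14)) + 97086) = 1/(69696*(1 + 42) + 97086) = 1/(69696*43 + 97086) = 1/(2996928 + 97086) = 1/3094014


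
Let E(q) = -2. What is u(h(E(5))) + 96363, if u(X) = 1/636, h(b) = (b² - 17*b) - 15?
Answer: 61286869/636 ≈ 96363.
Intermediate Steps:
h(b) = -15 + b² - 17*b
u(X) = 1/636
u(h(E(5))) + 96363 = 1/636 + 96363 = 61286869/636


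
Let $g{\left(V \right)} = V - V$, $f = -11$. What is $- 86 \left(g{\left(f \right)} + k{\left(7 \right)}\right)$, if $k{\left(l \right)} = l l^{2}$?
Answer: $-29498$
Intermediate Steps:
$k{\left(l \right)} = l^{3}$
$g{\left(V \right)} = 0$
$- 86 \left(g{\left(f \right)} + k{\left(7 \right)}\right) = - 86 \left(0 + 7^{3}\right) = - 86 \left(0 + 343\right) = \left(-86\right) 343 = -29498$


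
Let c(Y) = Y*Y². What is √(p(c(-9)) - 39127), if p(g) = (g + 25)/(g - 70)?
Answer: I*√24978153431/799 ≈ 197.8*I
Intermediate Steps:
c(Y) = Y³
p(g) = (25 + g)/(-70 + g)
√(p(c(-9)) - 39127) = √((25 + (-9)³)/(-70 + (-9)³) - 39127) = √((25 - 729)/(-70 - 729) - 39127) = √(-704/(-799) - 39127) = √(-1/799*(-704) - 39127) = √(704/799 - 39127) = √(-31261769/799) = I*√24978153431/799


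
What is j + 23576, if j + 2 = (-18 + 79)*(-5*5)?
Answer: 22049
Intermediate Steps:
j = -1527 (j = -2 + (-18 + 79)*(-5*5) = -2 + 61*(-25) = -2 - 1525 = -1527)
j + 23576 = -1527 + 23576 = 22049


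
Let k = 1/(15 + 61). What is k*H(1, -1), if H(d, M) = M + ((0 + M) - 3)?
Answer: -5/76 ≈ -0.065789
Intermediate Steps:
k = 1/76 ≈ 0.013158
H(d, M) = -3 + 2*M (H(d, M) = M + (M - 3) = M + (-3 + M) = -3 + 2*M)
k*H(1, -1) = (-3 + 2*(-1))/76 = (-3 - 2)/76 = (1/76)*(-5) = -5/76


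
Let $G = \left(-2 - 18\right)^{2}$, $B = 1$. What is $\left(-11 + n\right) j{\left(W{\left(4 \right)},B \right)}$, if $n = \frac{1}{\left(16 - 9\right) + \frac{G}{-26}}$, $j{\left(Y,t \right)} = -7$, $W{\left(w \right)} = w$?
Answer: $\frac{8484}{109} \approx 77.835$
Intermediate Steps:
$G = 400$ ($G = \left(-2 - 18\right)^{2} = \left(-20\right)^{2} = 400$)
$n = - \frac{13}{109}$ ($n = \frac{1}{\left(16 - 9\right) + \frac{400}{-26}} = \frac{1}{\left(16 - 9\right) + 400 \left(- \frac{1}{26}\right)} = \frac{1}{7 - \frac{200}{13}} = \frac{1}{- \frac{109}{13}} = - \frac{13}{109} \approx -0.11927$)
$\left(-11 + n\right) j{\left(W{\left(4 \right)},B \right)} = \left(-11 - \frac{13}{109}\right) \left(-7\right) = \left(- \frac{1212}{109}\right) \left(-7\right) = \frac{8484}{109}$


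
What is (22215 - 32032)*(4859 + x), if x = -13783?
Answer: 87606908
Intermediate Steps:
(22215 - 32032)*(4859 + x) = (22215 - 32032)*(4859 - 13783) = -9817*(-8924) = 87606908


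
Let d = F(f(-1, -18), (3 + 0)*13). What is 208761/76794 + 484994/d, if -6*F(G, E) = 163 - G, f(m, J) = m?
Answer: -18619461551/1049518 ≈ -17741.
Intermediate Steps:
F(G, E) = -163/6 + G/6 (F(G, E) = -(163 - G)/6 = -163/6 + G/6)
d = -82/3 (d = -163/6 + (⅙)*(-1) = -163/6 - ⅙ = -82/3 ≈ -27.333)
208761/76794 + 484994/d = 208761/76794 + 484994/(-82/3) = 208761*(1/76794) + 484994*(-3/82) = 69587/25598 - 727491/41 = -18619461551/1049518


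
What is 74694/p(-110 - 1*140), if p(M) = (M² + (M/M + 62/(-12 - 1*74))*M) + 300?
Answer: 1605921/1348700 ≈ 1.1907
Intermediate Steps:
p(M) = 300 + M² + 12*M/43 (p(M) = (M² + (1 + 62/(-12 - 74))*M) + 300 = (M² + (1 + 62/(-86))*M) + 300 = (M² + (1 + 62*(-1/86))*M) + 300 = (M² + (1 - 31/43)*M) + 300 = (M² + 12*M/43) + 300 = 300 + M² + 12*M/43)
74694/p(-110 - 1*140) = 74694/(300 + (-110 - 1*140)² + 12*(-110 - 1*140)/43) = 74694/(300 + (-110 - 140)² + 12*(-110 - 140)/43) = 74694/(300 + (-250)² + (12/43)*(-250)) = 74694/(300 + 62500 - 3000/43) = 74694/(2697400/43) = 74694*(43/2697400) = 1605921/1348700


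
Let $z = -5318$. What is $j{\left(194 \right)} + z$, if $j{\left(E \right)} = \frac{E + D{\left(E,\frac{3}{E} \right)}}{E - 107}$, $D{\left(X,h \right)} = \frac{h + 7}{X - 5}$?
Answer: $- \frac{16956996991}{3189942} \approx -5315.8$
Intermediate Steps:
$D{\left(X,h \right)} = \frac{7 + h}{-5 + X}$
$j{\left(E \right)} = \frac{E + \frac{7 + \frac{3}{E}}{-5 + E}}{-107 + E}$ ($j{\left(E \right)} = \frac{E + \frac{7 + \frac{3}{E}}{-5 + E}}{E - 107} = \frac{E + \frac{7 + \frac{3}{E}}{-5 + E}}{-107 + E}$)
$j{\left(194 \right)} + z = \frac{3 + 7 \cdot 194 + 194^{2} \left(-5 + 194\right)}{194 \left(-107 + 194\right) \left(-5 + 194\right)} - 5318 = \frac{3 + 1358 + 37636 \cdot 189}{194 \cdot 87 \cdot 189} - 5318 = \frac{1}{194} \cdot \frac{1}{87} \cdot \frac{1}{189} \left(3 + 1358 + 7113204\right) - 5318 = \frac{1}{194} \cdot \frac{1}{87} \cdot \frac{1}{189} \cdot 7114565 - 5318 = \frac{7114565}{3189942} - 5318 = - \frac{16956996991}{3189942}$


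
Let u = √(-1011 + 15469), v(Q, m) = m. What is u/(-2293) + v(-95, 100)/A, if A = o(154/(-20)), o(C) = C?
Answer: -1000/77 - √14458/2293 ≈ -13.039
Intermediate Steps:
u = √14458 ≈ 120.24
A = -77/10 (A = 154/(-20) = 154*(-1/20) = -77/10 ≈ -7.7000)
u/(-2293) + v(-95, 100)/A = √14458/(-2293) + 100/(-77/10) = √14458*(-1/2293) + 100*(-10/77) = -√14458/2293 - 1000/77 = -1000/77 - √14458/2293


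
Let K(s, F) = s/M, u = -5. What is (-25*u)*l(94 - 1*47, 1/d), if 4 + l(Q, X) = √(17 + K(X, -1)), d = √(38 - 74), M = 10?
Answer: -500 + 25*√(15300 - 15*I)/6 ≈ 15.388 - 0.25264*I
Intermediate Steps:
d = 6*I (d = √(-36) = 6*I ≈ 6.0*I)
K(s, F) = s/10
l(Q, X) = -4 + √(17 + X/10)
(-25*u)*l(94 - 1*47, 1/d) = (-25*(-5))*(-4 + √(1700 + 10/((6*I)))/10) = 125*(-4 + √(1700 + 10*(-I/6))/10) = 125*(-4 + √(1700 - 5*I/3)/10) = -500 + 25*√(1700 - 5*I/3)/2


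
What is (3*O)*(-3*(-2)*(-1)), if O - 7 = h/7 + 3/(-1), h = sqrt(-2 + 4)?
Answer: -72 - 18*sqrt(2)/7 ≈ -75.637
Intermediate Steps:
h = sqrt(2) ≈ 1.4142
O = 4 + sqrt(2)/7 (O = 7 + (sqrt(2)/7 + 3/(-1)) = 7 + (sqrt(2)*(1/7) + 3*(-1)) = 7 + (sqrt(2)/7 - 3) = 7 + (-3 + sqrt(2)/7) = 4 + sqrt(2)/7 ≈ 4.2020)
(3*O)*(-3*(-2)*(-1)) = (3*(4 + sqrt(2)/7))*(-3*(-2)*(-1)) = (12 + 3*sqrt(2)/7)*(6*(-1)) = (12 + 3*sqrt(2)/7)*(-6) = -72 - 18*sqrt(2)/7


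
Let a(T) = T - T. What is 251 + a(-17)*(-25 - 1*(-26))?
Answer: 251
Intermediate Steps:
a(T) = 0
251 + a(-17)*(-25 - 1*(-26)) = 251 + 0*(-25 - 1*(-26)) = 251 + 0*(-25 + 26) = 251 + 0*1 = 251 + 0 = 251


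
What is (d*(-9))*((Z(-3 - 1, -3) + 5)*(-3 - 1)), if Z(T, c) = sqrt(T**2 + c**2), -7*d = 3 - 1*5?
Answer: 720/7 ≈ 102.86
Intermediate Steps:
d = 2/7 (d = -(3 - 1*5)/7 = -(3 - 5)/7 = -1/7*(-2) = 2/7 ≈ 0.28571)
(d*(-9))*((Z(-3 - 1, -3) + 5)*(-3 - 1)) = ((2/7)*(-9))*((sqrt((-3 - 1)**2 + (-3)**2) + 5)*(-3 - 1)) = -18*(sqrt((-4)**2 + 9) + 5)*(-4)/7 = -18*(sqrt(16 + 9) + 5)*(-4)/7 = -18*(sqrt(25) + 5)*(-4)/7 = -18*(5 + 5)*(-4)/7 = -180*(-4)/7 = -18/7*(-40) = 720/7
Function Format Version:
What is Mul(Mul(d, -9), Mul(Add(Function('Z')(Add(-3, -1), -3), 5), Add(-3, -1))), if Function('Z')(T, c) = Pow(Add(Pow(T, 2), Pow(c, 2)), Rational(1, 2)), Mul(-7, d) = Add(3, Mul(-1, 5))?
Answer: Rational(720, 7) ≈ 102.86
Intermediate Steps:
d = Rational(2, 7) (d = Mul(Rational(-1, 7), Add(3, Mul(-1, 5))) = Mul(Rational(-1, 7), Add(3, -5)) = Mul(Rational(-1, 7), -2) = Rational(2, 7) ≈ 0.28571)
Mul(Mul(d, -9), Mul(Add(Function('Z')(Add(-3, -1), -3), 5), Add(-3, -1))) = Mul(Mul(Rational(2, 7), -9), Mul(Add(Pow(Add(Pow(Add(-3, -1), 2), Pow(-3, 2)), Rational(1, 2)), 5), Add(-3, -1))) = Mul(Rational(-18, 7), Mul(Add(Pow(Add(Pow(-4, 2), 9), Rational(1, 2)), 5), -4)) = Mul(Rational(-18, 7), Mul(Add(Pow(Add(16, 9), Rational(1, 2)), 5), -4)) = Mul(Rational(-18, 7), Mul(Add(Pow(25, Rational(1, 2)), 5), -4)) = Mul(Rational(-18, 7), Mul(Add(5, 5), -4)) = Mul(Rational(-18, 7), Mul(10, -4)) = Mul(Rational(-18, 7), -40) = Rational(720, 7)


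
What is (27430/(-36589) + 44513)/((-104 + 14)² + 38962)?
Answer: 1628658727/1721951518 ≈ 0.94582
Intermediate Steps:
(27430/(-36589) + 44513)/((-104 + 14)² + 38962) = (27430*(-1/36589) + 44513)/((-90)² + 38962) = (-27430/36589 + 44513)/(8100 + 38962) = (1628658727/36589)/47062 = (1628658727/36589)*(1/47062) = 1628658727/1721951518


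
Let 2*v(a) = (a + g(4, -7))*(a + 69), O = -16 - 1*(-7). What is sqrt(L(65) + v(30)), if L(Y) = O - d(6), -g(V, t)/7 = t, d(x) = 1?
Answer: sqrt(15602)/2 ≈ 62.454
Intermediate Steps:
g(V, t) = -7*t
O = -9 (O = -16 + 7 = -9)
v(a) = (49 + a)*(69 + a)/2 (v(a) = ((a - 7*(-7))*(a + 69))/2 = ((a + 49)*(69 + a))/2 = ((49 + a)*(69 + a))/2 = (49 + a)*(69 + a)/2)
L(Y) = -10 (L(Y) = -9 - 1*1 = -9 - 1 = -10)
sqrt(L(65) + v(30)) = sqrt(-10 + (3381/2 + (1/2)*30**2 + 59*30)) = sqrt(-10 + (3381/2 + (1/2)*900 + 1770)) = sqrt(-10 + (3381/2 + 450 + 1770)) = sqrt(-10 + 7821/2) = sqrt(7801/2) = sqrt(15602)/2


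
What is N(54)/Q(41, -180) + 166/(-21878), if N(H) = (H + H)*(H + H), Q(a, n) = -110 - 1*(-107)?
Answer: -42530915/10939 ≈ -3888.0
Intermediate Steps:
Q(a, n) = -3 (Q(a, n) = -110 + 107 = -3)
N(H) = 4*H² (N(H) = (2*H)*(2*H) = 4*H²)
N(54)/Q(41, -180) + 166/(-21878) = (4*54²)/(-3) + 166/(-21878) = (4*2916)*(-⅓) + 166*(-1/21878) = 11664*(-⅓) - 83/10939 = -3888 - 83/10939 = -42530915/10939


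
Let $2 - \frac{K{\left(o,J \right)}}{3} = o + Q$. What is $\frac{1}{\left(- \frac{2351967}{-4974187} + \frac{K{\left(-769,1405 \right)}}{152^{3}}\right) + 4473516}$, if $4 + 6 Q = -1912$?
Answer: $\frac{17468389700096}{78145129093541749549} \approx 2.2354 \cdot 10^{-7}$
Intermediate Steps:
$Q = - \frac{958}{3}$ ($Q = - \frac{2}{3} + \frac{1}{6} \left(-1912\right) = - \frac{2}{3} - \frac{956}{3} = - \frac{958}{3} \approx -319.33$)
$K{\left(o,J \right)} = 964 - 3 o$ ($K{\left(o,J \right)} = 6 - 3 \left(o - \frac{958}{3}\right) = 6 - 3 \left(- \frac{958}{3} + o\right) = 6 - \left(-958 + 3 o\right) = 964 - 3 o$)
$\frac{1}{\left(- \frac{2351967}{-4974187} + \frac{K{\left(-769,1405 \right)}}{152^{3}}\right) + 4473516} = \frac{1}{\left(- \frac{2351967}{-4974187} + \frac{964 - -2307}{152^{3}}\right) + 4473516} = \frac{1}{\left(\left(-2351967\right) \left(- \frac{1}{4974187}\right) + \frac{964 + 2307}{3511808}\right) + 4473516} = \frac{1}{\left(\frac{2351967}{4974187} + 3271 \cdot \frac{1}{3511808}\right) + 4473516} = \frac{1}{\left(\frac{2351967}{4974187} + \frac{3271}{3511808}\right) + 4473516} = \frac{1}{\frac{8275927092013}{17468389700096} + 4473516} = \frac{1}{\frac{78145129093541749549}{17468389700096}} = \frac{17468389700096}{78145129093541749549}$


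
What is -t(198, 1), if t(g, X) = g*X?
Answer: -198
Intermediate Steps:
t(g, X) = X*g
-t(198, 1) = -198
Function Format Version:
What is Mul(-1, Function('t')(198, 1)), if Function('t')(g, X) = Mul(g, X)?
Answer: -198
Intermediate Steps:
Function('t')(g, X) = Mul(X, g)
Mul(-1, Function('t')(198, 1)) = Mul(-1, Mul(1, 198)) = Mul(-1, 198) = -198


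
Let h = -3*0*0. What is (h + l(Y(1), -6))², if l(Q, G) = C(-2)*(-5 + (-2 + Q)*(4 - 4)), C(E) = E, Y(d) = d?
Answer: 100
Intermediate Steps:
h = 0 (h = 0*0 = 0)
l(Q, G) = 10 (l(Q, G) = -2*(-5 + (-2 + Q)*(4 - 4)) = -2*(-5 + (-2 + Q)*0) = -2*(-5 + 0) = -2*(-5) = 10)
(h + l(Y(1), -6))² = (0 + 10)² = 10² = 100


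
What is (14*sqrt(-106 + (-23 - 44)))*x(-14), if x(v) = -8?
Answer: -112*I*sqrt(173) ≈ -1473.1*I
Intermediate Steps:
(14*sqrt(-106 + (-23 - 44)))*x(-14) = (14*sqrt(-106 + (-23 - 44)))*(-8) = (14*sqrt(-106 - 67))*(-8) = (14*sqrt(-173))*(-8) = (14*(I*sqrt(173)))*(-8) = (14*I*sqrt(173))*(-8) = -112*I*sqrt(173)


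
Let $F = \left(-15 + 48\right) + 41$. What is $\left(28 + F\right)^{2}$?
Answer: $10404$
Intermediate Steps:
$F = 74$ ($F = 33 + 41 = 74$)
$\left(28 + F\right)^{2} = \left(28 + 74\right)^{2} = 102^{2} = 10404$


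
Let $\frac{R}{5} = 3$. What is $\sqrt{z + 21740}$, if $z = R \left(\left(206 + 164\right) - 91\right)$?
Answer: $5 \sqrt{1037} \approx 161.01$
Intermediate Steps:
$R = 15$ ($R = 5 \cdot 3 = 15$)
$z = 4185$ ($z = 15 \left(\left(206 + 164\right) - 91\right) = 15 \left(370 - 91\right) = 15 \cdot 279 = 4185$)
$\sqrt{z + 21740} = \sqrt{4185 + 21740} = \sqrt{25925} = 5 \sqrt{1037}$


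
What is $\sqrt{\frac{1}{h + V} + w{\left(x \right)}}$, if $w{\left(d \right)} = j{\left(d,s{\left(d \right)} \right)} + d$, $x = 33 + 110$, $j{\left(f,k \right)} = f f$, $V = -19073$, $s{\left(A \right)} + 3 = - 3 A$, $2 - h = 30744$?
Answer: $\frac{\sqrt{630861144585}}{5535} \approx 143.5$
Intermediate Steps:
$h = -30742$ ($h = 2 - 30744 = -30742$)
$s{\left(A \right)} = -3 - 3 A$
$j{\left(f,k \right)} = f^{2}$
$x = 143$
$w{\left(d \right)} = d + d^{2}$ ($w{\left(d \right)} = d^{2} + d = d + d^{2}$)
$\sqrt{\frac{1}{h + V} + w{\left(x \right)}} = \sqrt{\frac{1}{-30742 - 19073} + 143 \left(1 + 143\right)} = \sqrt{\frac{1}{-49815} + 143 \cdot 144} = \sqrt{- \frac{1}{49815} + 20592} = \sqrt{\frac{1025790479}{49815}} = \frac{\sqrt{630861144585}}{5535}$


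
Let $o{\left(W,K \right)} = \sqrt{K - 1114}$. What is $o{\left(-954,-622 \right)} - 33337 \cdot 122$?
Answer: $-4067114 + 2 i \sqrt{434} \approx -4.0671 \cdot 10^{6} + 41.665 i$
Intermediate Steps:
$o{\left(W,K \right)} = \sqrt{-1114 + K}$
$o{\left(-954,-622 \right)} - 33337 \cdot 122 = \sqrt{-1114 - 622} - 33337 \cdot 122 = \sqrt{-1736} - 4067114 = 2 i \sqrt{434} - 4067114 = -4067114 + 2 i \sqrt{434}$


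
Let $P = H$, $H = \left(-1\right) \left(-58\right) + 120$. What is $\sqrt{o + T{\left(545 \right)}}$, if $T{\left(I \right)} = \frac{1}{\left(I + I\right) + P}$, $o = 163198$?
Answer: $\frac{3 \sqrt{7288712845}}{634} \approx 403.98$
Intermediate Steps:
$H = 178$ ($H = 58 + 120 = 178$)
$P = 178$
$T{\left(I \right)} = \frac{1}{178 + 2 I}$ ($T{\left(I \right)} = \frac{1}{\left(I + I\right) + 178} = \frac{1}{2 I + 178} = \frac{1}{178 + 2 I}$)
$\sqrt{o + T{\left(545 \right)}} = \sqrt{163198 + \frac{1}{2 \left(89 + 545\right)}} = \sqrt{163198 + \frac{1}{2 \cdot 634}} = \sqrt{163198 + \frac{1}{2} \cdot \frac{1}{634}} = \sqrt{163198 + \frac{1}{1268}} = \sqrt{\frac{206935065}{1268}} = \frac{3 \sqrt{7288712845}}{634}$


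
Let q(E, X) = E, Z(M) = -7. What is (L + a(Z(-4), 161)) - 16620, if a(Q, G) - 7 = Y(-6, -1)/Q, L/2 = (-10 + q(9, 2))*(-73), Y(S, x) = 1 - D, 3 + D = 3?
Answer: -115270/7 ≈ -16467.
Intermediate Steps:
D = 0 (D = -3 + 3 = 0)
Y(S, x) = 1 (Y(S, x) = 1 - 1*0 = 1 + 0 = 1)
L = 146 (L = 2*((-10 + 9)*(-73)) = 2*(-1*(-73)) = 2*73 = 146)
a(Q, G) = 7 + 1/Q
(L + a(Z(-4), 161)) - 16620 = (146 + (7 + 1/(-7))) - 16620 = (146 + (7 - ⅐)) - 16620 = (146 + 48/7) - 16620 = 1070/7 - 16620 = -115270/7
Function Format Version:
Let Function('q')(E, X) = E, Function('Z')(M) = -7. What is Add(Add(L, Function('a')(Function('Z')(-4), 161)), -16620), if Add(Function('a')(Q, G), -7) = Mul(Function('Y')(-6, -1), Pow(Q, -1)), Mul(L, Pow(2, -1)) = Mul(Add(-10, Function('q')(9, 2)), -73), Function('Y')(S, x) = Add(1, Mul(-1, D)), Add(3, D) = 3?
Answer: Rational(-115270, 7) ≈ -16467.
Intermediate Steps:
D = 0 (D = Add(-3, 3) = 0)
Function('Y')(S, x) = 1 (Function('Y')(S, x) = Add(1, Mul(-1, 0)) = Add(1, 0) = 1)
L = 146 (L = Mul(2, Mul(Add(-10, 9), -73)) = Mul(2, Mul(-1, -73)) = Mul(2, 73) = 146)
Function('a')(Q, G) = Add(7, Pow(Q, -1)) (Function('a')(Q, G) = Add(7, Mul(1, Pow(Q, -1))) = Add(7, Pow(Q, -1)))
Add(Add(L, Function('a')(Function('Z')(-4), 161)), -16620) = Add(Add(146, Add(7, Pow(-7, -1))), -16620) = Add(Add(146, Add(7, Rational(-1, 7))), -16620) = Add(Add(146, Rational(48, 7)), -16620) = Add(Rational(1070, 7), -16620) = Rational(-115270, 7)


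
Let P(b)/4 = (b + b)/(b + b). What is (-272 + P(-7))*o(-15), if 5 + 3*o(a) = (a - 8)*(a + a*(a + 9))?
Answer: 463640/3 ≈ 1.5455e+5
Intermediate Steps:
o(a) = -5/3 + (-8 + a)*(a + a*(9 + a))/3 (o(a) = -5/3 + ((a - 8)*(a + a*(a + 9)))/3 = -5/3 + ((-8 + a)*(a + a*(9 + a)))/3 = -5/3 + (-8 + a)*(a + a*(9 + a))/3)
P(b) = 4 (P(b) = 4*((b + b)/(b + b)) = 4*((2*b)/((2*b))) = 4*((2*b)*(1/(2*b))) = 4*1 = 4)
(-272 + P(-7))*o(-15) = (-272 + 4)*(-5/3 - 80/3*(-15) + (⅓)*(-15)³ + (⅔)*(-15)²) = -268*(-5/3 + 400 + (⅓)*(-3375) + (⅔)*225) = -268*(-5/3 + 400 - 1125 + 150) = -268*(-1730/3) = 463640/3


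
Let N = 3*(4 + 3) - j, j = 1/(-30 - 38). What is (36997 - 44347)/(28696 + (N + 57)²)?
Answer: -33986400/160833329 ≈ -0.21131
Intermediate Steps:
j = -1/68 (j = 1/(-68) = -1/68 ≈ -0.014706)
N = 1429/68 (N = 3*(4 + 3) - 1*(-1/68) = 3*7 + 1/68 = 21 + 1/68 = 1429/68 ≈ 21.015)
(36997 - 44347)/(28696 + (N + 57)²) = (36997 - 44347)/(28696 + (1429/68 + 57)²) = -7350/(28696 + (5305/68)²) = -7350/(28696 + 28143025/4624) = -7350/160833329/4624 = -7350*4624/160833329 = -33986400/160833329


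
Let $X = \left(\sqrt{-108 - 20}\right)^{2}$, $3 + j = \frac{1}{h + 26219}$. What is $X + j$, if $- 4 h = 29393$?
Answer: $- \frac{9888269}{75483} \approx -131.0$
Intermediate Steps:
$h = - \frac{29393}{4}$ ($h = \left(- \frac{1}{4}\right) 29393 = - \frac{29393}{4} \approx -7348.3$)
$j = - \frac{226445}{75483}$ ($j = -3 + \frac{1}{- \frac{29393}{4} + 26219} = -3 + \frac{1}{\frac{75483}{4}} = -3 + \frac{4}{75483} = - \frac{226445}{75483} \approx -2.9999$)
$X = -128$ ($X = \left(\sqrt{-128}\right)^{2} = \left(8 i \sqrt{2}\right)^{2} = -128$)
$X + j = -128 - \frac{226445}{75483} = - \frac{9888269}{75483}$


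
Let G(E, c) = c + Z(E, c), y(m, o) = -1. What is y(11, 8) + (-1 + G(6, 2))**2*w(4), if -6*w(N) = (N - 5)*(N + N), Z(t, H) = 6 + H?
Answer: 107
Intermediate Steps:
w(N) = -N*(-5 + N)/3 (w(N) = -(N - 5)*(N + N)/6 = -(-5 + N)*2*N/6 = -N*(-5 + N)/3)
G(E, c) = 6 + 2*c (G(E, c) = c + (6 + c) = 6 + 2*c)
y(11, 8) + (-1 + G(6, 2))**2*w(4) = -1 + (-1 + (6 + 2*2))**2*((1/3)*4*(5 - 1*4)) = -1 + (-1 + (6 + 4))**2*((1/3)*4*(5 - 4)) = -1 + (-1 + 10)**2*((1/3)*4*1) = -1 + 9**2*(4/3) = -1 + 81*(4/3) = -1 + 108 = 107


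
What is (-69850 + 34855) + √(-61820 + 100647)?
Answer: -34995 + √38827 ≈ -34798.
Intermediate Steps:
(-69850 + 34855) + √(-61820 + 100647) = -34995 + √38827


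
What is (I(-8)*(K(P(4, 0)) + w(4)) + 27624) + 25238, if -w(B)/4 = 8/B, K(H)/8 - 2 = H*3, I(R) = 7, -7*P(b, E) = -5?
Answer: 53038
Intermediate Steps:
P(b, E) = 5/7 (P(b, E) = -⅐*(-5) = 5/7)
K(H) = 16 + 24*H (K(H) = 16 + 8*(H*3) = 16 + 8*(3*H) = 16 + 24*H)
w(B) = -32/B
(I(-8)*(K(P(4, 0)) + w(4)) + 27624) + 25238 = (7*((16 + 24*(5/7)) - 32/4) + 27624) + 25238 = (7*((16 + 120/7) - 32*¼) + 27624) + 25238 = (7*(232/7 - 8) + 27624) + 25238 = (7*(176/7) + 27624) + 25238 = (176 + 27624) + 25238 = 27800 + 25238 = 53038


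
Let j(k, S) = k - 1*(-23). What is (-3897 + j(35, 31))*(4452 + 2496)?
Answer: -26673372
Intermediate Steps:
j(k, S) = 23 + k (j(k, S) = k + 23 = 23 + k)
(-3897 + j(35, 31))*(4452 + 2496) = (-3897 + (23 + 35))*(4452 + 2496) = (-3897 + 58)*6948 = -3839*6948 = -26673372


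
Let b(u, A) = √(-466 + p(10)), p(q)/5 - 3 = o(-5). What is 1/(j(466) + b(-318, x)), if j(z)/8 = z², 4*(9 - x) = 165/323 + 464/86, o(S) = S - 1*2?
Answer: 868624/1509015306995 - 9*I*√6/3018030613990 ≈ 5.7562e-7 - 7.3046e-12*I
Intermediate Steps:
o(S) = -2 + S (o(S) = S - 2 = -2 + S)
x = 417973/55556 (x = 9 - (165/323 + 464/86)/4 = 9 - (165*(1/323) + 464*(1/86))/4 = 9 - (165/323 + 232/43)/4 = 9 - ¼*82031/13889 = 9 - 82031/55556 = 417973/55556 ≈ 7.5235)
p(q) = -20 (p(q) = 15 + 5*(-2 - 5) = 15 + 5*(-7) = 15 - 35 = -20)
j(z) = 8*z²
b(u, A) = 9*I*√6 (b(u, A) = √(-466 - 20) = √(-486) = 9*I*√6)
1/(j(466) + b(-318, x)) = 1/(8*466² + 9*I*√6) = 1/(8*217156 + 9*I*√6) = 1/(1737248 + 9*I*√6)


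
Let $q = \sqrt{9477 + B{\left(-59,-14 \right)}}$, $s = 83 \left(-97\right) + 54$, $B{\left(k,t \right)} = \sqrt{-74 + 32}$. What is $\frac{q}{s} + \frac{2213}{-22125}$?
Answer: $- \frac{2213}{22125} - \frac{\sqrt{9477 + i \sqrt{42}}}{7997} \approx -0.1122 - 4.1623 \cdot 10^{-6} i$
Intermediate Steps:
$B{\left(k,t \right)} = i \sqrt{42}$ ($B{\left(k,t \right)} = \sqrt{-42} = i \sqrt{42}$)
$s = -7997$ ($s = -8051 + 54 = -7997$)
$q = \sqrt{9477 + i \sqrt{42}} \approx 97.35 + 0.0333 i$
$\frac{q}{s} + \frac{2213}{-22125} = \frac{\sqrt{9477 + i \sqrt{42}}}{-7997} + \frac{2213}{-22125} = \sqrt{9477 + i \sqrt{42}} \left(- \frac{1}{7997}\right) + 2213 \left(- \frac{1}{22125}\right) = - \frac{\sqrt{9477 + i \sqrt{42}}}{7997} - \frac{2213}{22125} = - \frac{2213}{22125} - \frac{\sqrt{9477 + i \sqrt{42}}}{7997}$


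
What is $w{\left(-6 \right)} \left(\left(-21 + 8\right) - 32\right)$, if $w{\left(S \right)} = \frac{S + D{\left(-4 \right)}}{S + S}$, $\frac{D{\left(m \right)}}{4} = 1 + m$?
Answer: $- \frac{135}{2} \approx -67.5$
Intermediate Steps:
$D{\left(m \right)} = 4 + 4 m$ ($D{\left(m \right)} = 4 \left(1 + m\right) = 4 + 4 m$)
$w{\left(S \right)} = \frac{-12 + S}{2 S}$ ($w{\left(S \right)} = \frac{S + \left(4 + 4 \left(-4\right)\right)}{S + S} = \frac{S + \left(4 - 16\right)}{2 S} = \left(S - 12\right) \frac{1}{2 S} = \left(-12 + S\right) \frac{1}{2 S} = \frac{-12 + S}{2 S}$)
$w{\left(-6 \right)} \left(\left(-21 + 8\right) - 32\right) = \frac{-12 - 6}{2 \left(-6\right)} \left(\left(-21 + 8\right) - 32\right) = \frac{1}{2} \left(- \frac{1}{6}\right) \left(-18\right) \left(-13 - 32\right) = \frac{3}{2} \left(-45\right) = - \frac{135}{2}$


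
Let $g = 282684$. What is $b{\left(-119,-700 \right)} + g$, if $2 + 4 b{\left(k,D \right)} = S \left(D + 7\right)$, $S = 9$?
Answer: $\frac{1124497}{4} \approx 2.8112 \cdot 10^{5}$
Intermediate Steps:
$b{\left(k,D \right)} = \frac{61}{4} + \frac{9 D}{4}$ ($b{\left(k,D \right)} = - \frac{1}{2} + \frac{9 \left(D + 7\right)}{4} = - \frac{1}{2} + \frac{9 \left(7 + D\right)}{4} = - \frac{1}{2} + \frac{63 + 9 D}{4} = - \frac{1}{2} + \left(\frac{63}{4} + \frac{9 D}{4}\right) = \frac{61}{4} + \frac{9 D}{4}$)
$b{\left(-119,-700 \right)} + g = \left(\frac{61}{4} + \frac{9}{4} \left(-700\right)\right) + 282684 = \left(\frac{61}{4} - 1575\right) + 282684 = - \frac{6239}{4} + 282684 = \frac{1124497}{4}$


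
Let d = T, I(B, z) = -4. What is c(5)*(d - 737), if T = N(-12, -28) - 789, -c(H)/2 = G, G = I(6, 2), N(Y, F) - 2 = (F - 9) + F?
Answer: -12712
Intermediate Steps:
N(Y, F) = -7 + 2*F (N(Y, F) = 2 + ((F - 9) + F) = 2 + ((-9 + F) + F) = 2 + (-9 + 2*F) = -7 + 2*F)
G = -4
c(H) = 8 (c(H) = -2*(-4) = 8)
T = -852 (T = (-7 + 2*(-28)) - 789 = (-7 - 56) - 789 = -63 - 789 = -852)
d = -852
c(5)*(d - 737) = 8*(-852 - 737) = 8*(-1589) = -12712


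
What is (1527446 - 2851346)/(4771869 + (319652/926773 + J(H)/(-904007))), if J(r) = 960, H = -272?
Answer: -1109175705012222900/3997916416411632643 ≈ -0.27744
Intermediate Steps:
(1527446 - 2851346)/(4771869 + (319652/926773 + J(H)/(-904007))) = (1527446 - 2851346)/(4771869 + (319652/926773 + 960/(-904007))) = -1323900/(4771869 + (319652*(1/926773) + 960*(-1/904007))) = -1323900/(4771869 + (319652/926773 - 960/904007)) = -1323900/(4771869 + 288077943484/837809279411) = -1323900/3997916416411632643/837809279411 = -1323900*837809279411/3997916416411632643 = -1109175705012222900/3997916416411632643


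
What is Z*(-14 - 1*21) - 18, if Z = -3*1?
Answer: 87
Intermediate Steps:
Z = -3
Z*(-14 - 1*21) - 18 = -3*(-14 - 1*21) - 18 = -3*(-14 - 21) - 18 = -3*(-35) - 18 = 105 - 18 = 87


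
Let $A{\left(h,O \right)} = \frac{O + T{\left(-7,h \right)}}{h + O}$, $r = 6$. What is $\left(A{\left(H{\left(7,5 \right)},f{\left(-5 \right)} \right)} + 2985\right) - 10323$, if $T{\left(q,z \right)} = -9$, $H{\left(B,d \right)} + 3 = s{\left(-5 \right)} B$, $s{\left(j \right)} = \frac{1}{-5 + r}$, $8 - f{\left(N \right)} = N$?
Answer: $- \frac{124742}{17} \approx -7337.8$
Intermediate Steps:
$f{\left(N \right)} = 8 - N$
$s{\left(j \right)} = 1$ ($s{\left(j \right)} = \frac{1}{-5 + 6} = 1^{-1} = 1$)
$H{\left(B,d \right)} = -3 + B$ ($H{\left(B,d \right)} = -3 + 1 B = -3 + B$)
$A{\left(h,O \right)} = \frac{-9 + O}{O + h}$ ($A{\left(h,O \right)} = \frac{O - 9}{h + O} = \frac{-9 + O}{O + h}$)
$\left(A{\left(H{\left(7,5 \right)},f{\left(-5 \right)} \right)} + 2985\right) - 10323 = \left(\frac{-9 + \left(8 - -5\right)}{\left(8 - -5\right) + \left(-3 + 7\right)} + 2985\right) - 10323 = \left(\frac{-9 + \left(8 + 5\right)}{\left(8 + 5\right) + 4} + 2985\right) - 10323 = \left(\frac{-9 + 13}{13 + 4} + 2985\right) - 10323 = \left(\frac{1}{17} \cdot 4 + 2985\right) - 10323 = \left(\frac{4}{17} + 2985\right) - 10323 = \frac{50749}{17} - 10323 = - \frac{124742}{17}$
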